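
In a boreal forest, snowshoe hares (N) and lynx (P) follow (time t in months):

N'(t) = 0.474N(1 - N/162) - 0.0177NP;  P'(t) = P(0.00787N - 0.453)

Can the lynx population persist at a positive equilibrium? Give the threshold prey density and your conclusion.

The predator equation gives dP/dt > 0 only when N > 0.453/0.00787 = 57.6.
Without the predator, N → K = 162. Since 162 > 57.6, the predator can invade and persist.

Threshold N = 57.6; K > 57.6, so yes, the predator persists.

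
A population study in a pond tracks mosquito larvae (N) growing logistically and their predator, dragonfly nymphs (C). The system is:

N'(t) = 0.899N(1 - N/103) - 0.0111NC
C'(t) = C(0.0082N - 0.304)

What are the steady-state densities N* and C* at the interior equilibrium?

N* ≈ 37.1, C* ≈ 51.8

From dC/dt = 0 with C > 0: 0.0082N* = 0.304, so N* = 37.1.
Substitute into dN/dt = 0: 0.899(1 - 37.1/103) = 0.0111C*.
The bracket is 0.64, giving C* = 0.575/0.0111 = 51.8.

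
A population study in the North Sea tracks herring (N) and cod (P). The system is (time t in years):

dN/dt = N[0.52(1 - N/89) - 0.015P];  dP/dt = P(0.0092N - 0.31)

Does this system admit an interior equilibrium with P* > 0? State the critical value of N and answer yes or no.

The predator equation gives dP/dt > 0 only when N > 0.31/0.0092 = 33.7.
Without the predator, N → K = 89. Since 89 > 33.7, the predator can invade and persist.

Threshold N = 33.7; K > 33.7, so yes, the predator persists.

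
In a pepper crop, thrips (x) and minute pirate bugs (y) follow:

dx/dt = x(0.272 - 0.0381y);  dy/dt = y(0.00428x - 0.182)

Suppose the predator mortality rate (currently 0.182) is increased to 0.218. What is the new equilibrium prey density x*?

x* ≈ 50.9

At the interior fixed point, setting dy/dt = 0 with y > 0 fixes x* = (predator death rate)/(xy coefficient) — independent of the other coefficients.
With the change, x* = 0.218/0.00428 = 50.9; it rises from 42.5.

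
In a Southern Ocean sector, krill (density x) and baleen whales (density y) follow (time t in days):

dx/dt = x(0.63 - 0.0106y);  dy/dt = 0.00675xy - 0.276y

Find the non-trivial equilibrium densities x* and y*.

x* ≈ 40.9, y* ≈ 59.4

Set dy/dt = 0 with y > 0: 0.00675x - 0.276 = 0, so x* = 0.276/0.00675 = 40.9.
Set dx/dt = 0 with x > 0: 0.63 - 0.0106y = 0, so y* = 0.63/0.0106 = 59.4.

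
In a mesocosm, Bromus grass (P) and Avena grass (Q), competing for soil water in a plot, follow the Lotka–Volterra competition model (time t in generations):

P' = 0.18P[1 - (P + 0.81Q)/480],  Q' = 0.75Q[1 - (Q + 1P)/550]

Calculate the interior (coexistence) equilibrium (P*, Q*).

Setting both brackets to zero gives the nullclines P + 0.81Q = 480 and 1P + Q = 550.
Substituting Q = 550 - 1P into the first: P(1 - 0.81·1) = 480 - 0.81·550.
So P* = 34.5/0.19 = 182, and then Q* = 550 - 1·182 = 368.

P* ≈ 182, Q* ≈ 368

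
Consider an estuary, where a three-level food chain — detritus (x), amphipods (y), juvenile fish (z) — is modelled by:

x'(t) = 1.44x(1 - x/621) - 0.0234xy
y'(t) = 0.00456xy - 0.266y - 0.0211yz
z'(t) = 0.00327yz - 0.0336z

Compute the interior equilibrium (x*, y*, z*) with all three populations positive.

x* ≈ 517, y* ≈ 10.3, z* ≈ 99.2

From dz/dt = 0: 0.00327y* = 0.0336, so y* = 10.3.
From dx/dt = 0: 1.44(1 - x*/621) = 0.0234·10.3, giving x* = 621·(1 - 0.167) = 517.
From dy/dt = 0: 0.00456·517 - 0.266 = 0.0211z*, so z* = 2.09/0.0211 = 99.2.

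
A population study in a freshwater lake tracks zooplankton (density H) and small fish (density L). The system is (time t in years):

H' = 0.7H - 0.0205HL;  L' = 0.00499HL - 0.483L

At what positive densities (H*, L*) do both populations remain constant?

H* ≈ 96.8, L* ≈ 34.1

Set dL/dt = 0 with L > 0: 0.00499H - 0.483 = 0, so H* = 0.483/0.00499 = 96.8.
Set dH/dt = 0 with H > 0: 0.7 - 0.0205L = 0, so L* = 0.7/0.0205 = 34.1.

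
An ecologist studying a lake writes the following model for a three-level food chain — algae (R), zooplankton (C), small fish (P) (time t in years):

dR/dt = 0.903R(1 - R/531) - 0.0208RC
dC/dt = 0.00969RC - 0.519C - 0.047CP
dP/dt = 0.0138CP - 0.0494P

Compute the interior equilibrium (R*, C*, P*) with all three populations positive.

From dP/dt = 0: 0.0138C* = 0.0494, so C* = 3.58.
From dR/dt = 0: 0.903(1 - R*/531) = 0.0208·3.58, giving R* = 531·(1 - 0.0825) = 487.
From dC/dt = 0: 0.00969·487 - 0.519 = 0.047P*, so P* = 4.2/0.047 = 89.4.

R* ≈ 487, C* ≈ 3.58, P* ≈ 89.4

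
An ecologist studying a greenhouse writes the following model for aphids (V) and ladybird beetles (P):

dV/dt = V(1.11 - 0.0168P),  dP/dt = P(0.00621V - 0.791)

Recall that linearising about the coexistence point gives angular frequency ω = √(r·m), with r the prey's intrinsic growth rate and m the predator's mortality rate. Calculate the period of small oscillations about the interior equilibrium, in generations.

Here r = 1.11 and m = 0.791, so r·m = 0.878.
ω = √0.878 = 0.937 per generation, hence T = 2π/ω ≈ 6.71 generations.

T ≈ 6.71 generations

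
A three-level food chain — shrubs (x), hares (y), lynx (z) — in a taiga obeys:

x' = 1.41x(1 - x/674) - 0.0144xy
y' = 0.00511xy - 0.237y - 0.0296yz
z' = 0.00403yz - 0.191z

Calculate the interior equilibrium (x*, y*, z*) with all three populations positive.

From dz/dt = 0: 0.00403y* = 0.191, so y* = 47.4.
From dx/dt = 0: 1.41(1 - x*/674) = 0.0144·47.4, giving x* = 674·(1 - 0.484) = 348.
From dy/dt = 0: 0.00511·348 - 0.237 = 0.0296z*, so z* = 1.54/0.0296 = 52.

x* ≈ 348, y* ≈ 47.4, z* ≈ 52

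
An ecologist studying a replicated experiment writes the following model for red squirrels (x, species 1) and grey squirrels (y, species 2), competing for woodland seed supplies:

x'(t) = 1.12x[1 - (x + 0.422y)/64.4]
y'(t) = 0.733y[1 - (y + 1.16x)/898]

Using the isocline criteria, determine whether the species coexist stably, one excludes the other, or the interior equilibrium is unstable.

Compare the nullcline intercepts: K1/α12 = 64.4/0.422 = 153 < K2 = 898; K2/α21 = 898/1.16 = 774 > K1 = 64.4.
Since the inequalities point opposite ways, species 2 can invade but species 1 cannot.

species 2 excludes species 1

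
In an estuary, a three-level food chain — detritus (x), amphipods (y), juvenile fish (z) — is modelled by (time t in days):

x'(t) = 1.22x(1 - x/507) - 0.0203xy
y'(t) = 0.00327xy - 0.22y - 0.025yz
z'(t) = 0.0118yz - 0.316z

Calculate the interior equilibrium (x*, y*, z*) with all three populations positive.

From dz/dt = 0: 0.0118y* = 0.316, so y* = 26.8.
From dx/dt = 0: 1.22(1 - x*/507) = 0.0203·26.8, giving x* = 507·(1 - 0.446) = 281.
From dy/dt = 0: 0.00327·281 - 0.22 = 0.025z*, so z* = 0.699/0.025 = 28.

x* ≈ 281, y* ≈ 26.8, z* ≈ 28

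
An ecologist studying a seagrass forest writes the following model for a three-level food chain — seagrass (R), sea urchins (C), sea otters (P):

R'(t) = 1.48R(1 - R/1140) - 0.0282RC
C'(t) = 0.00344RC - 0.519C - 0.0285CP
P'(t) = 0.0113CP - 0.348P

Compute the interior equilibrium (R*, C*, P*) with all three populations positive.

R* ≈ 471, C* ≈ 30.8, P* ≈ 38.6

From dP/dt = 0: 0.0113C* = 0.348, so C* = 30.8.
From dR/dt = 0: 1.48(1 - R*/1140) = 0.0282·30.8, giving R* = 1140·(1 - 0.587) = 471.
From dC/dt = 0: 0.00344·471 - 0.519 = 0.0285P*, so P* = 1.1/0.0285 = 38.6.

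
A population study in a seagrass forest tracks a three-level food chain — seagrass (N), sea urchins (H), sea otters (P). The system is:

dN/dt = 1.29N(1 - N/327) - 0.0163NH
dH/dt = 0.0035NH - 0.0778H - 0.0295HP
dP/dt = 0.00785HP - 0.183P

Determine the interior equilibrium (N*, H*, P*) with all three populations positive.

N* ≈ 231, H* ≈ 23.3, P* ≈ 24.7

From dP/dt = 0: 0.00785H* = 0.183, so H* = 23.3.
From dN/dt = 0: 1.29(1 - N*/327) = 0.0163·23.3, giving N* = 327·(1 - 0.295) = 231.
From dH/dt = 0: 0.0035·231 - 0.0778 = 0.0295P*, so P* = 0.73/0.0295 = 24.7.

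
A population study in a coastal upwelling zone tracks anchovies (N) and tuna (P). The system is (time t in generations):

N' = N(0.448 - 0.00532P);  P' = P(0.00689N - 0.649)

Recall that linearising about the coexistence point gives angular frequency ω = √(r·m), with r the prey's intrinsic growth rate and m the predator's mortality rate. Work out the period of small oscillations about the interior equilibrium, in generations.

Here r = 0.448 and m = 0.649, so r·m = 0.291.
ω = √0.291 = 0.539 per generation, hence T = 2π/ω ≈ 11.7 generations.

T ≈ 11.7 generations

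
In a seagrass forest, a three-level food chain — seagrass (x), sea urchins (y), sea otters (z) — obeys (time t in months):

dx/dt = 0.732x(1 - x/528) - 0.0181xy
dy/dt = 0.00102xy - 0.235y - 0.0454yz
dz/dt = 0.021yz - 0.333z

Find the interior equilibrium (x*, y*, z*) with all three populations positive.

From dz/dt = 0: 0.021y* = 0.333, so y* = 15.9.
From dx/dt = 0: 0.732(1 - x*/528) = 0.0181·15.9, giving x* = 528·(1 - 0.392) = 321.
From dy/dt = 0: 0.00102·321 - 0.235 = 0.0454z*, so z* = 0.0924/0.0454 = 2.04.

x* ≈ 321, y* ≈ 15.9, z* ≈ 2.04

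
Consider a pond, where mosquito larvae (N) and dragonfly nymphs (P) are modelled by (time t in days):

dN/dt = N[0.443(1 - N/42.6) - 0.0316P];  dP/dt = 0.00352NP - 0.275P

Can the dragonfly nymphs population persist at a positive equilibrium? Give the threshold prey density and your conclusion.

The predator equation gives dP/dt > 0 only when N > 0.275/0.00352 = 78.1.
Without the predator, N → K = 42.6. Since 42.6 < 78.1, the predator cannot invade.

Threshold N = 78.1; K < 78.1, so no, the predator goes extinct.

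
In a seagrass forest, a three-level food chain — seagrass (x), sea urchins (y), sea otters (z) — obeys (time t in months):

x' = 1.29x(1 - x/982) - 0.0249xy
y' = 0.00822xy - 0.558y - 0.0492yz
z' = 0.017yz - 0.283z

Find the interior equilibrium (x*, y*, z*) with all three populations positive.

x* ≈ 666, y* ≈ 16.6, z* ≈ 100

From dz/dt = 0: 0.017y* = 0.283, so y* = 16.6.
From dx/dt = 0: 1.29(1 - x*/982) = 0.0249·16.6, giving x* = 982·(1 - 0.321) = 666.
From dy/dt = 0: 0.00822·666 - 0.558 = 0.0492z*, so z* = 4.92/0.0492 = 100.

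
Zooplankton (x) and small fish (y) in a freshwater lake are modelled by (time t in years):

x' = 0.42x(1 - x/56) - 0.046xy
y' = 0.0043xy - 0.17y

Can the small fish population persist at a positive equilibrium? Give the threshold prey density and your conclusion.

Threshold x = 39.5; K > 39.5, so yes, the predator persists.

The predator equation gives dy/dt > 0 only when x > 0.17/0.0043 = 39.5.
Without the predator, x → K = 56. Since 56 > 39.5, the predator can invade and persist.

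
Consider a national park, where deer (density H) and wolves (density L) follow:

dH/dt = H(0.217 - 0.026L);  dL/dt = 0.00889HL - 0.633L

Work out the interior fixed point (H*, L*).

H* ≈ 71.2, L* ≈ 8.35

Set dL/dt = 0 with L > 0: 0.00889H - 0.633 = 0, so H* = 0.633/0.00889 = 71.2.
Set dH/dt = 0 with H > 0: 0.217 - 0.026L = 0, so L* = 0.217/0.026 = 8.35.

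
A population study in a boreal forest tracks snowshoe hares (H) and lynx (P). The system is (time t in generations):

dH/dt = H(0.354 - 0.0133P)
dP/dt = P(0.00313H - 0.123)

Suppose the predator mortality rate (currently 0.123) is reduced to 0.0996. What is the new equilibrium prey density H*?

H* ≈ 31.8

At the interior fixed point, setting dP/dt = 0 with P > 0 fixes H* = (predator death rate)/(HP coefficient) — independent of the other coefficients.
With the change, H* = 0.0996/0.00313 = 31.8; it falls from 39.3.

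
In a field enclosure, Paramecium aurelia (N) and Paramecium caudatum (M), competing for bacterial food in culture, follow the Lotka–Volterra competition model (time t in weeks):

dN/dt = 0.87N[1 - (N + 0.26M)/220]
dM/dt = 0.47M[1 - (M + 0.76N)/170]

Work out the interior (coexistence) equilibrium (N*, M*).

N* ≈ 219, M* ≈ 3.49

Setting both brackets to zero gives the nullclines N + 0.26M = 220 and 0.76N + M = 170.
Substituting M = 170 - 0.76N into the first: N(1 - 0.26·0.76) = 220 - 0.26·170.
So N* = 176/0.802 = 219, and then M* = 170 - 0.76·219 = 3.49.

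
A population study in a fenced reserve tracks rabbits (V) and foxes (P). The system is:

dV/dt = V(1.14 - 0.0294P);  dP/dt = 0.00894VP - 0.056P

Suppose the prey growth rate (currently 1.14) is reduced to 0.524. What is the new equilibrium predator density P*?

At the interior fixed point, setting dV/dt = 0 with V > 0 fixes P* = (prey growth rate)/(VP coefficient) — independent of the other coefficients.
With the change, P* = 0.524/0.0294 = 17.8; it falls from 38.8.

P* ≈ 17.8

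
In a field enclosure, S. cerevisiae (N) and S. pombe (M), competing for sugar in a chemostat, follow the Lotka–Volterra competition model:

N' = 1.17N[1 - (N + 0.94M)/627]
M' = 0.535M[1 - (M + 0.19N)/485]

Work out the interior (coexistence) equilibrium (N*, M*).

N* ≈ 208, M* ≈ 445

Setting both brackets to zero gives the nullclines N + 0.94M = 627 and 0.19N + M = 485.
Substituting M = 485 - 0.19N into the first: N(1 - 0.94·0.19) = 627 - 0.94·485.
So N* = 171/0.821 = 208, and then M* = 485 - 0.19·208 = 445.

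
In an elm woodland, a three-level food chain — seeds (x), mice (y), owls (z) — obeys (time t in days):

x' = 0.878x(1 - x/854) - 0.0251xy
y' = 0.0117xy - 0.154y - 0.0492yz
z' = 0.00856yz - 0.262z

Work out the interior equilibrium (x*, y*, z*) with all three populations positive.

x* ≈ 107, y* ≈ 30.6, z* ≈ 22.3

From dz/dt = 0: 0.00856y* = 0.262, so y* = 30.6.
From dx/dt = 0: 0.878(1 - x*/854) = 0.0251·30.6, giving x* = 854·(1 - 0.875) = 107.
From dy/dt = 0: 0.0117·107 - 0.154 = 0.0492z*, so z* = 1.1/0.0492 = 22.3.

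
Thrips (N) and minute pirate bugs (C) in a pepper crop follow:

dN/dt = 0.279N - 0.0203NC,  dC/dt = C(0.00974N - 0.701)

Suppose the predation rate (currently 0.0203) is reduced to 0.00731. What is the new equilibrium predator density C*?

At the interior fixed point, setting dN/dt = 0 with N > 0 fixes C* = (prey growth rate)/(NC coefficient) — independent of the other coefficients.
With the change, C* = 0.279/0.00731 = 38.2; it rises from 13.7.

C* ≈ 38.2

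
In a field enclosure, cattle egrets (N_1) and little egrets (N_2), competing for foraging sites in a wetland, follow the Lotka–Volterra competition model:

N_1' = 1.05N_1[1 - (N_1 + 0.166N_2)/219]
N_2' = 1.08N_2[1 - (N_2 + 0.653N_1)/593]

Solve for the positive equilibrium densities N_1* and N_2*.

Setting both brackets to zero gives the nullclines N_1 + 0.166N_2 = 219 and 0.653N_1 + N_2 = 593.
Substituting N_2 = 593 - 0.653N_1 into the first: N_1(1 - 0.166·0.653) = 219 - 0.166·593.
So N_1* = 121/0.892 = 135, and then N_2* = 593 - 0.653·135 = 505.

N_1* ≈ 135, N_2* ≈ 505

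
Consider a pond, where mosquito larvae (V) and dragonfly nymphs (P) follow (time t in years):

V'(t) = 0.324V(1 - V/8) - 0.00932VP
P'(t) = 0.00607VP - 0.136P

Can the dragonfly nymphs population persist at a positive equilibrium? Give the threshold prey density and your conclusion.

The predator equation gives dP/dt > 0 only when V > 0.136/0.00607 = 22.4.
Without the predator, V → K = 8. Since 8 < 22.4, the predator cannot invade.

Threshold V = 22.4; K < 22.4, so no, the predator goes extinct.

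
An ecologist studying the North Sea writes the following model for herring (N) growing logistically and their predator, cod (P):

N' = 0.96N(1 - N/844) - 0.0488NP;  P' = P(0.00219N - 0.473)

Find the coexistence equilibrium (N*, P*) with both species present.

N* ≈ 216, P* ≈ 14.6

From dP/dt = 0 with P > 0: 0.00219N* = 0.473, so N* = 216.
Substitute into dN/dt = 0: 0.96(1 - 216/844) = 0.0488P*.
The bracket is 0.744, giving P* = 0.714/0.0488 = 14.6.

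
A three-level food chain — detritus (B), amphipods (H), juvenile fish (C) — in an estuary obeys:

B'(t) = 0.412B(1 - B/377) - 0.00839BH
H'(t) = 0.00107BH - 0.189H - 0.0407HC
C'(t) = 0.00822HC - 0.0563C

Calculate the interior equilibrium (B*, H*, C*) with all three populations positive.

B* ≈ 324, H* ≈ 6.85, C* ≈ 3.89

From dC/dt = 0: 0.00822H* = 0.0563, so H* = 6.85.
From dB/dt = 0: 0.412(1 - B*/377) = 0.00839·6.85, giving B* = 377·(1 - 0.139) = 324.
From dH/dt = 0: 0.00107·324 - 0.189 = 0.0407C*, so C* = 0.158/0.0407 = 3.89.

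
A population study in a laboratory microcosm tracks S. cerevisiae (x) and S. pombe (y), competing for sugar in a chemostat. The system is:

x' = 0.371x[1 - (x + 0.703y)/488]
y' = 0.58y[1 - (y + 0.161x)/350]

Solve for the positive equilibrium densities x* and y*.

x* ≈ 273, y* ≈ 306

Setting both brackets to zero gives the nullclines x + 0.703y = 488 and 0.161x + y = 350.
Substituting y = 350 - 0.161x into the first: x(1 - 0.703·0.161) = 488 - 0.703·350.
So x* = 242/0.887 = 273, and then y* = 350 - 0.161·273 = 306.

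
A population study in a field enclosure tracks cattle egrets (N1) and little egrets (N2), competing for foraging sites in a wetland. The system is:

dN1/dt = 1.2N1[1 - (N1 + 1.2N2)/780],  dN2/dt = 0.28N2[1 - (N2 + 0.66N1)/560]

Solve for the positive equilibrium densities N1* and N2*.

N1* ≈ 519, N2* ≈ 217

Setting both brackets to zero gives the nullclines N1 + 1.2N2 = 780 and 0.66N1 + N2 = 560.
Substituting N2 = 560 - 0.66N1 into the first: N1(1 - 1.2·0.66) = 780 - 1.2·560.
So N1* = 108/0.208 = 519, and then N2* = 560 - 0.66·519 = 217.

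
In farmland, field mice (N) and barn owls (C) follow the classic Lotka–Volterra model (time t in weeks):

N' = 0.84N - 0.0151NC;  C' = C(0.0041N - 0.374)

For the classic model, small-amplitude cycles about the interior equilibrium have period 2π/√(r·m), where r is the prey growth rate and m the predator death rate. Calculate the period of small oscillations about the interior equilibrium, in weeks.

T ≈ 11.2 weeks

Here r = 0.84 and m = 0.374, so r·m = 0.314.
ω = √0.314 = 0.56 per week, hence T = 2π/ω ≈ 11.2 weeks.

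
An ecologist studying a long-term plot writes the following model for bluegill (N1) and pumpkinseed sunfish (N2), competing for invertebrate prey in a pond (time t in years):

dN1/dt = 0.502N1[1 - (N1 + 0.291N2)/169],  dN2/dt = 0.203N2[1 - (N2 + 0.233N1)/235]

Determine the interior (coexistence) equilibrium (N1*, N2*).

Setting both brackets to zero gives the nullclines N1 + 0.291N2 = 169 and 0.233N1 + N2 = 235.
Substituting N2 = 235 - 0.233N1 into the first: N1(1 - 0.291·0.233) = 169 - 0.291·235.
So N1* = 101/0.932 = 108, and then N2* = 235 - 0.233·108 = 210.

N1* ≈ 108, N2* ≈ 210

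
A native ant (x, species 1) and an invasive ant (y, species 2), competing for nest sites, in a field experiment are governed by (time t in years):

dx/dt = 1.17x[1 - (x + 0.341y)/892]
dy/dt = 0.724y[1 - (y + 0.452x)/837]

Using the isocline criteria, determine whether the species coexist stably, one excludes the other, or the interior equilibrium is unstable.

Compare the nullcline intercepts: K1/α12 = 892/0.341 = 2620 > K2 = 837; K2/α21 = 837/0.452 = 1850 > K1 = 892.
Since both inequalities hold, each species can invade when rare, so the interior equilibrium is stable.

stable coexistence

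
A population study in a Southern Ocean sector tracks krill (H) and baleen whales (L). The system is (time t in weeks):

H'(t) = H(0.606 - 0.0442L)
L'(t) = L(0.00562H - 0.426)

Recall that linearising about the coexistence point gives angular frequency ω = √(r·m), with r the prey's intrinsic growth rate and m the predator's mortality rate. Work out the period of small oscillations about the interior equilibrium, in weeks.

Here r = 0.606 and m = 0.426, so r·m = 0.258.
ω = √0.258 = 0.508 per week, hence T = 2π/ω ≈ 12.4 weeks.

T ≈ 12.4 weeks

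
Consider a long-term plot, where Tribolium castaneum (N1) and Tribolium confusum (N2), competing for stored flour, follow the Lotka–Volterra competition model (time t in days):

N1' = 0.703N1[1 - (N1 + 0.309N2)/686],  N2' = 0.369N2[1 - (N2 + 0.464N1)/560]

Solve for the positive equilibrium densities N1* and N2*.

Setting both brackets to zero gives the nullclines N1 + 0.309N2 = 686 and 0.464N1 + N2 = 560.
Substituting N2 = 560 - 0.464N1 into the first: N1(1 - 0.309·0.464) = 686 - 0.309·560.
So N1* = 513/0.857 = 599, and then N2* = 560 - 0.464·599 = 282.

N1* ≈ 599, N2* ≈ 282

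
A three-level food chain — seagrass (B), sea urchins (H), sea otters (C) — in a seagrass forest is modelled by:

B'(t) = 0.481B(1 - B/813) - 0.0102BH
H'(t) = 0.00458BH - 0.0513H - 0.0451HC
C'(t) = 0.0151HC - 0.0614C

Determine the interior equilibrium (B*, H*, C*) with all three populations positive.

From dC/dt = 0: 0.0151H* = 0.0614, so H* = 4.07.
From dB/dt = 0: 0.481(1 - B*/813) = 0.0102·4.07, giving B* = 813·(1 - 0.0862) = 743.
From dH/dt = 0: 0.00458·743 - 0.0513 = 0.0451C*, so C* = 3.35/0.0451 = 74.3.

B* ≈ 743, H* ≈ 4.07, C* ≈ 74.3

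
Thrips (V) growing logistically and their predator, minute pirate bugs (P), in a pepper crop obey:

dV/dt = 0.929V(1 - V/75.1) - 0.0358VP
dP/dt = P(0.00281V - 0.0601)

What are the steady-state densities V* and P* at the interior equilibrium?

V* ≈ 21.4, P* ≈ 18.6

From dP/dt = 0 with P > 0: 0.00281V* = 0.0601, so V* = 21.4.
Substitute into dV/dt = 0: 0.929(1 - 21.4/75.1) = 0.0358P*.
The bracket is 0.715, giving P* = 0.664/0.0358 = 18.6.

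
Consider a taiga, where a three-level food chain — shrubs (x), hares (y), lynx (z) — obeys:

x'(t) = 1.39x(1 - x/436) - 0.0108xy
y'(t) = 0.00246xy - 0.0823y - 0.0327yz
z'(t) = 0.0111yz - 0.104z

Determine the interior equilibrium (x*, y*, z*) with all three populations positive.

x* ≈ 404, y* ≈ 9.37, z* ≈ 27.9

From dz/dt = 0: 0.0111y* = 0.104, so y* = 9.37.
From dx/dt = 0: 1.39(1 - x*/436) = 0.0108·9.37, giving x* = 436·(1 - 0.0728) = 404.
From dy/dt = 0: 0.00246·404 - 0.0823 = 0.0327z*, so z* = 0.912/0.0327 = 27.9.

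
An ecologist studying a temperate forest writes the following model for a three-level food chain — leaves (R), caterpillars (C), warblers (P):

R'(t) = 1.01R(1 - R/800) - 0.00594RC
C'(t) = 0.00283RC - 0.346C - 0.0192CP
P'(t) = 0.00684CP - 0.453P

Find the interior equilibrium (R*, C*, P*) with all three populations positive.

From dP/dt = 0: 0.00684C* = 0.453, so C* = 66.2.
From dR/dt = 0: 1.01(1 - R*/800) = 0.00594·66.2, giving R* = 800·(1 - 0.389) = 488.
From dC/dt = 0: 0.00283·488 - 0.346 = 0.0192P*, so P* = 1.04/0.0192 = 54.

R* ≈ 488, C* ≈ 66.2, P* ≈ 54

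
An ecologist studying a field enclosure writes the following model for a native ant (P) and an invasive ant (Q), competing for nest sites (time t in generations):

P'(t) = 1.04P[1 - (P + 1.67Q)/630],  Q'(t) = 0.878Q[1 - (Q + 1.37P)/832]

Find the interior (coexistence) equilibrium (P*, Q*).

P* ≈ 590, Q* ≈ 24.1

Setting both brackets to zero gives the nullclines P + 1.67Q = 630 and 1.37P + Q = 832.
Substituting Q = 832 - 1.37P into the first: P(1 - 1.67·1.37) = 630 - 1.67·832.
So P* = -759/-1.29 = 590, and then Q* = 832 - 1.37·590 = 24.1.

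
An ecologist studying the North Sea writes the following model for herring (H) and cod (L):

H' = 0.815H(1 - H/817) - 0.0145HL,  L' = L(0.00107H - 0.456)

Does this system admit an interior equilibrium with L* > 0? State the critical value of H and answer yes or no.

The predator equation gives dL/dt > 0 only when H > 0.456/0.00107 = 426.
Without the predator, H → K = 817. Since 817 > 426, the predator can invade and persist.

Threshold H = 426; K > 426, so yes, the predator persists.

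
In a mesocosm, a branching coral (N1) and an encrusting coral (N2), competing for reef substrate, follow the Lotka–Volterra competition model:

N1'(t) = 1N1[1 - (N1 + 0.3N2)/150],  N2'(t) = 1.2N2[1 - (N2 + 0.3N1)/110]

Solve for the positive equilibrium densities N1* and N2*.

N1* ≈ 129, N2* ≈ 71.4

Setting both brackets to zero gives the nullclines N1 + 0.3N2 = 150 and 0.3N1 + N2 = 110.
Substituting N2 = 110 - 0.3N1 into the first: N1(1 - 0.3·0.3) = 150 - 0.3·110.
So N1* = 117/0.91 = 129, and then N2* = 110 - 0.3·129 = 71.4.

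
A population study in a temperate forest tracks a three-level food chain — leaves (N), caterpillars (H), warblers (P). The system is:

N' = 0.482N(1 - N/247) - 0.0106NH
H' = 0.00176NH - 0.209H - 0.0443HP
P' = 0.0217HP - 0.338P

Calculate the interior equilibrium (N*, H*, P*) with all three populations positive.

N* ≈ 162, H* ≈ 15.6, P* ≈ 1.73

From dP/dt = 0: 0.0217H* = 0.338, so H* = 15.6.
From dN/dt = 0: 0.482(1 - N*/247) = 0.0106·15.6, giving N* = 247·(1 - 0.343) = 162.
From dH/dt = 0: 0.00176·162 - 0.209 = 0.0443P*, so P* = 0.0768/0.0443 = 1.73.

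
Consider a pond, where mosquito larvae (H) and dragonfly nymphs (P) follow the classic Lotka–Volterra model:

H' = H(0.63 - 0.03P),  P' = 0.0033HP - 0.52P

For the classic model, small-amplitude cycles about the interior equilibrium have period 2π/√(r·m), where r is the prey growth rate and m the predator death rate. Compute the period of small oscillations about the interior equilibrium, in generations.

Here r = 0.63 and m = 0.52, so r·m = 0.328.
ω = √0.328 = 0.572 per generation, hence T = 2π/ω ≈ 11 generations.

T ≈ 11 generations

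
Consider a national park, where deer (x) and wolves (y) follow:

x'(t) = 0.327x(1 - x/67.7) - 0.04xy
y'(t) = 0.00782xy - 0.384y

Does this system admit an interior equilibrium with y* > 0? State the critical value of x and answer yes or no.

The predator equation gives dy/dt > 0 only when x > 0.384/0.00782 = 49.1.
Without the predator, x → K = 67.7. Since 67.7 > 49.1, the predator can invade and persist.

Threshold x = 49.1; K > 49.1, so yes, the predator persists.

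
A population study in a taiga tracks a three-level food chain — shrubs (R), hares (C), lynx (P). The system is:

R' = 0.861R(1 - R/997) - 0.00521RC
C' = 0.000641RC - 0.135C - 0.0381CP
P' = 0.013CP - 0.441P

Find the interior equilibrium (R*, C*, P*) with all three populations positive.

R* ≈ 792, C* ≈ 33.9, P* ≈ 9.79

From dP/dt = 0: 0.013C* = 0.441, so C* = 33.9.
From dR/dt = 0: 0.861(1 - R*/997) = 0.00521·33.9, giving R* = 997·(1 - 0.205) = 792.
From dC/dt = 0: 0.000641·792 - 0.135 = 0.0381P*, so P* = 0.373/0.0381 = 9.79.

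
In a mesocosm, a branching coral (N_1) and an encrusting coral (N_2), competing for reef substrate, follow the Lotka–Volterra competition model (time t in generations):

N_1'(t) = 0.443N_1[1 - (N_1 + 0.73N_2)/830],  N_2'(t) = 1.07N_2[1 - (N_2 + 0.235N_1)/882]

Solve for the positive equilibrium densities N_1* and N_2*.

N_1* ≈ 225, N_2* ≈ 829

Setting both brackets to zero gives the nullclines N_1 + 0.73N_2 = 830 and 0.235N_1 + N_2 = 882.
Substituting N_2 = 882 - 0.235N_1 into the first: N_1(1 - 0.73·0.235) = 830 - 0.73·882.
So N_1* = 186/0.828 = 225, and then N_2* = 882 - 0.235·225 = 829.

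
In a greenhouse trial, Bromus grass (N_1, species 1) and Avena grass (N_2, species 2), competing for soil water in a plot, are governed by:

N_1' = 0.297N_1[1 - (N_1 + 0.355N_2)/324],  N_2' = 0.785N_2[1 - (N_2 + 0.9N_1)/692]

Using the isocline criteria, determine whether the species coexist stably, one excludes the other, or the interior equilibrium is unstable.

stable coexistence

Compare the nullcline intercepts: K1/α12 = 324/0.355 = 913 > K2 = 692; K2/α21 = 692/0.9 = 769 > K1 = 324.
Since both inequalities hold, each species can invade when rare, so the interior equilibrium is stable.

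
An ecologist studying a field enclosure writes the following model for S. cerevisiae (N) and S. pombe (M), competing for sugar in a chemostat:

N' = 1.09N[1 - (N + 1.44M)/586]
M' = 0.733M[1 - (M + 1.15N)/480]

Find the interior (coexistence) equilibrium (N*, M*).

N* ≈ 160, M* ≈ 296

Setting both brackets to zero gives the nullclines N + 1.44M = 586 and 1.15N + M = 480.
Substituting M = 480 - 1.15N into the first: N(1 - 1.44·1.15) = 586 - 1.44·480.
So N* = -105/-0.656 = 160, and then M* = 480 - 1.15·160 = 296.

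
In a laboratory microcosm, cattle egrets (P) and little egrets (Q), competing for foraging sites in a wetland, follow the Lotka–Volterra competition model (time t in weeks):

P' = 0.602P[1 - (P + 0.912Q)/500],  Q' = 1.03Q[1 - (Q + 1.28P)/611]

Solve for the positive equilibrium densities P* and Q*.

P* ≈ 342, Q* ≈ 173

Setting both brackets to zero gives the nullclines P + 0.912Q = 500 and 1.28P + Q = 611.
Substituting Q = 611 - 1.28P into the first: P(1 - 0.912·1.28) = 500 - 0.912·611.
So P* = -57.2/-0.167 = 342, and then Q* = 611 - 1.28·342 = 173.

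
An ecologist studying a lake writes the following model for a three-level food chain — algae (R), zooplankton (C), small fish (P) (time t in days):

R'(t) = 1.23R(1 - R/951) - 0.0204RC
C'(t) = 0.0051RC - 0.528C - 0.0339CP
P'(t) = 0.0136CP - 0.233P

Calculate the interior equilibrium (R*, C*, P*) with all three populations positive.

R* ≈ 681, C* ≈ 17.1, P* ≈ 86.8

From dP/dt = 0: 0.0136C* = 0.233, so C* = 17.1.
From dR/dt = 0: 1.23(1 - R*/951) = 0.0204·17.1, giving R* = 951·(1 - 0.284) = 681.
From dC/dt = 0: 0.0051·681 - 0.528 = 0.0339P*, so P* = 2.94/0.0339 = 86.8.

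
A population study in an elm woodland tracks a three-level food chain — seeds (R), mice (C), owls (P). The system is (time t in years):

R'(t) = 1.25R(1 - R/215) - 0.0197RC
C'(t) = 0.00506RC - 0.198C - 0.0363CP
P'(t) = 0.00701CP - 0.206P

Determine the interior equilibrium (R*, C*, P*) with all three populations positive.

From dP/dt = 0: 0.00701C* = 0.206, so C* = 29.4.
From dR/dt = 0: 1.25(1 - R*/215) = 0.0197·29.4, giving R* = 215·(1 - 0.463) = 115.
From dC/dt = 0: 0.00506·115 - 0.198 = 0.0363P*, so P* = 0.386/0.0363 = 10.6.

R* ≈ 115, C* ≈ 29.4, P* ≈ 10.6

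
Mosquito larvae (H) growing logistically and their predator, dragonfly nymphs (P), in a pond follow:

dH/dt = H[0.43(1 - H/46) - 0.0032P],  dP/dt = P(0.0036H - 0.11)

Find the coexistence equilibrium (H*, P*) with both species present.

From dP/dt = 0 with P > 0: 0.0036H* = 0.11, so H* = 30.6.
Substitute into dH/dt = 0: 0.43(1 - 30.6/46) = 0.0032P*.
The bracket is 0.336, giving P* = 0.144/0.0032 = 45.1.

H* ≈ 30.6, P* ≈ 45.1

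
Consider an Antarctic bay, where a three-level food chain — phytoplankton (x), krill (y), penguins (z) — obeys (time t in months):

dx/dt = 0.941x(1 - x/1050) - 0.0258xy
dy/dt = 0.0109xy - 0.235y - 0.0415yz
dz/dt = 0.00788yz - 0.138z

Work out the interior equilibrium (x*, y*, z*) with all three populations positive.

From dz/dt = 0: 0.00788y* = 0.138, so y* = 17.5.
From dx/dt = 0: 0.941(1 - x*/1050) = 0.0258·17.5, giving x* = 1050·(1 - 0.48) = 546.
From dy/dt = 0: 0.0109·546 - 0.235 = 0.0415z*, so z* = 5.71/0.0415 = 138.

x* ≈ 546, y* ≈ 17.5, z* ≈ 138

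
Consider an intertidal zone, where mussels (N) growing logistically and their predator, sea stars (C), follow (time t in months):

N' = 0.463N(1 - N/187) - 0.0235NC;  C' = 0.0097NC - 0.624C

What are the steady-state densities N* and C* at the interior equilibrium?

From dC/dt = 0 with C > 0: 0.0097N* = 0.624, so N* = 64.3.
Substitute into dN/dt = 0: 0.463(1 - 64.3/187) = 0.0235C*.
The bracket is 0.656, giving C* = 0.304/0.0235 = 12.9.

N* ≈ 64.3, C* ≈ 12.9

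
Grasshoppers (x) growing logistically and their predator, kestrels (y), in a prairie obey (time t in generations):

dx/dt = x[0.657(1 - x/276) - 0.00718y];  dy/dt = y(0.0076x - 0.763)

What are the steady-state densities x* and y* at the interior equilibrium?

x* ≈ 100, y* ≈ 58.2

From dy/dt = 0 with y > 0: 0.0076x* = 0.763, so x* = 100.
Substitute into dx/dt = 0: 0.657(1 - 100/276) = 0.00718y*.
The bracket is 0.636, giving y* = 0.418/0.00718 = 58.2.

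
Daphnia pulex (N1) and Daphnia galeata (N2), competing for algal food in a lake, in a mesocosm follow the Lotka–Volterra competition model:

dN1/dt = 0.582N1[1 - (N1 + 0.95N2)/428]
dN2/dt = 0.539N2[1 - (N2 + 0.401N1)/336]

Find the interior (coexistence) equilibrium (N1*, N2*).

N1* ≈ 176, N2* ≈ 266

Setting both brackets to zero gives the nullclines N1 + 0.95N2 = 428 and 0.401N1 + N2 = 336.
Substituting N2 = 336 - 0.401N1 into the first: N1(1 - 0.95·0.401) = 428 - 0.95·336.
So N1* = 109/0.619 = 176, and then N2* = 336 - 0.401·176 = 266.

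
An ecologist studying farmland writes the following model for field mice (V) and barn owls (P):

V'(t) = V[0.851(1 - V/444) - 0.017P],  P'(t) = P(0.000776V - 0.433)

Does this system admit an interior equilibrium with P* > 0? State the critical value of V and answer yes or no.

Threshold V = 558; K < 558, so no, the predator goes extinct.

The predator equation gives dP/dt > 0 only when V > 0.433/0.000776 = 558.
Without the predator, V → K = 444. Since 444 < 558, the predator cannot invade.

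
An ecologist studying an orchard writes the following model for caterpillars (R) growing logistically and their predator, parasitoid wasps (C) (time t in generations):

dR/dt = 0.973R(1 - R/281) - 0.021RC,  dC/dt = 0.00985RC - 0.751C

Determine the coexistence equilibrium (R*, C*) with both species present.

R* ≈ 76.2, C* ≈ 33.8

From dC/dt = 0 with C > 0: 0.00985R* = 0.751, so R* = 76.2.
Substitute into dR/dt = 0: 0.973(1 - 76.2/281) = 0.021C*.
The bracket is 0.729, giving C* = 0.709/0.021 = 33.8.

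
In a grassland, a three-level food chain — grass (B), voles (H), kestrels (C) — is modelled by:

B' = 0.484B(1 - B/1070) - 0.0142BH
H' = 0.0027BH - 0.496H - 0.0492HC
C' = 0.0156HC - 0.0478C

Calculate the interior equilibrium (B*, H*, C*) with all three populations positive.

From dC/dt = 0: 0.0156H* = 0.0478, so H* = 3.06.
From dB/dt = 0: 0.484(1 - B*/1070) = 0.0142·3.06, giving B* = 1070·(1 - 0.0899) = 974.
From dH/dt = 0: 0.0027·974 - 0.496 = 0.0492C*, so C* = 2.13/0.0492 = 43.4.

B* ≈ 974, H* ≈ 3.06, C* ≈ 43.4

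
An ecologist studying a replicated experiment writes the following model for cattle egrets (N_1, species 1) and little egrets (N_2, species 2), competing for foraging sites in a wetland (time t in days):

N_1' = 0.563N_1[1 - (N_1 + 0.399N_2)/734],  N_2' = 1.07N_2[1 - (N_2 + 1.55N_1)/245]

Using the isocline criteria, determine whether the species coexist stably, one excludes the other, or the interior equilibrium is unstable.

Compare the nullcline intercepts: K1/α12 = 734/0.399 = 1840 > K2 = 245; K2/α21 = 245/1.55 = 158 < K1 = 734.
Since the inequalities point opposite ways, species 1 can invade but species 2 cannot.

species 1 excludes species 2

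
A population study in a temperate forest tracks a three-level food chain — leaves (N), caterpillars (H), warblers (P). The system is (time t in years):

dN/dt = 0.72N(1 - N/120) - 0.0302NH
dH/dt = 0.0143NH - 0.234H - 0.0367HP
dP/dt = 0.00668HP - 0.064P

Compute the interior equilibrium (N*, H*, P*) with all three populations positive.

N* ≈ 71.8, H* ≈ 9.58, P* ≈ 21.6

From dP/dt = 0: 0.00668H* = 0.064, so H* = 9.58.
From dN/dt = 0: 0.72(1 - N*/120) = 0.0302·9.58, giving N* = 120·(1 - 0.402) = 71.8.
From dH/dt = 0: 0.0143·71.8 - 0.234 = 0.0367P*, so P* = 0.792/0.0367 = 21.6.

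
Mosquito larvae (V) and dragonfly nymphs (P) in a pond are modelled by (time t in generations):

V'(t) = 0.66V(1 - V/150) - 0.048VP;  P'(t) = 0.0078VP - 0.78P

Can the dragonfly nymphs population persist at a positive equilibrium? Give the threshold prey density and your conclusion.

The predator equation gives dP/dt > 0 only when V > 0.78/0.0078 = 100.
Without the predator, V → K = 150. Since 150 > 100, the predator can invade and persist.

Threshold V = 100; K > 100, so yes, the predator persists.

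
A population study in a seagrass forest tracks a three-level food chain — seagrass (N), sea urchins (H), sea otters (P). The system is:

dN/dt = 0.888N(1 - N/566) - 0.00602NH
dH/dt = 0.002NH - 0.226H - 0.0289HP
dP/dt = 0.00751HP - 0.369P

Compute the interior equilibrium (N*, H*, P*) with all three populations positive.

N* ≈ 377, H* ≈ 49.1, P* ≈ 18.3

From dP/dt = 0: 0.00751H* = 0.369, so H* = 49.1.
From dN/dt = 0: 0.888(1 - N*/566) = 0.00602·49.1, giving N* = 566·(1 - 0.333) = 377.
From dH/dt = 0: 0.002·377 - 0.226 = 0.0289P*, so P* = 0.529/0.0289 = 18.3.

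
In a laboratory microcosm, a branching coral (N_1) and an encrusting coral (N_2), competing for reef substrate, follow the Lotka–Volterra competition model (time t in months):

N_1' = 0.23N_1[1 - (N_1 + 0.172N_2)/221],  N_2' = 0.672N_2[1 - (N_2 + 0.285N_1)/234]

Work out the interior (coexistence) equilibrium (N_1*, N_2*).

Setting both brackets to zero gives the nullclines N_1 + 0.172N_2 = 221 and 0.285N_1 + N_2 = 234.
Substituting N_2 = 234 - 0.285N_1 into the first: N_1(1 - 0.172·0.285) = 221 - 0.172·234.
So N_1* = 181/0.951 = 190, and then N_2* = 234 - 0.285·190 = 180.

N_1* ≈ 190, N_2* ≈ 180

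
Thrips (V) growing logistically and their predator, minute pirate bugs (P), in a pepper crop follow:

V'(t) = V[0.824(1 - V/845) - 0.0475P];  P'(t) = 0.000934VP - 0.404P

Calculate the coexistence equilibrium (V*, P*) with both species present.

From dP/dt = 0 with P > 0: 0.000934V* = 0.404, so V* = 433.
Substitute into dV/dt = 0: 0.824(1 - 433/845) = 0.0475P*.
The bracket is 0.488, giving P* = 0.402/0.0475 = 8.47.

V* ≈ 433, P* ≈ 8.47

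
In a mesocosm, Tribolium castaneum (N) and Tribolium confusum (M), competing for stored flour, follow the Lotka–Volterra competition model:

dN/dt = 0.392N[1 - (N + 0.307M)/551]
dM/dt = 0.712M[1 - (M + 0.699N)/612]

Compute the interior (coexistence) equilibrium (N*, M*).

N* ≈ 462, M* ≈ 289

Setting both brackets to zero gives the nullclines N + 0.307M = 551 and 0.699N + M = 612.
Substituting M = 612 - 0.699N into the first: N(1 - 0.307·0.699) = 551 - 0.307·612.
So N* = 363/0.785 = 462, and then M* = 612 - 0.699·462 = 289.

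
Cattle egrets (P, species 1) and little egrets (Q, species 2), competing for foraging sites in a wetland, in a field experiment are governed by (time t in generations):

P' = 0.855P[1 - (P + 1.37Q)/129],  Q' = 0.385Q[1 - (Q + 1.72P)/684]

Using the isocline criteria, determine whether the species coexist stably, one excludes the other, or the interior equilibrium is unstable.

species 2 excludes species 1

Compare the nullcline intercepts: K1/α12 = 129/1.37 = 94.2 < K2 = 684; K2/α21 = 684/1.72 = 398 > K1 = 129.
Since the inequalities point opposite ways, species 2 can invade but species 1 cannot.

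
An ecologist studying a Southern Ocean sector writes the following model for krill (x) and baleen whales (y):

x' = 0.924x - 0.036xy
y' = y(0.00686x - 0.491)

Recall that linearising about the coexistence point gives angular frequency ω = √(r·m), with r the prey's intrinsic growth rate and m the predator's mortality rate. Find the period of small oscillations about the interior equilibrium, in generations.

Here r = 0.924 and m = 0.491, so r·m = 0.454.
ω = √0.454 = 0.674 per generation, hence T = 2π/ω ≈ 9.33 generations.

T ≈ 9.33 generations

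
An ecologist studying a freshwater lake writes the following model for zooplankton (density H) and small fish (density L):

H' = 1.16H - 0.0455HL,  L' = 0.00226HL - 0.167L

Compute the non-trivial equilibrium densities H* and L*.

H* ≈ 73.9, L* ≈ 25.5

Set dL/dt = 0 with L > 0: 0.00226H - 0.167 = 0, so H* = 0.167/0.00226 = 73.9.
Set dH/dt = 0 with H > 0: 1.16 - 0.0455L = 0, so L* = 1.16/0.0455 = 25.5.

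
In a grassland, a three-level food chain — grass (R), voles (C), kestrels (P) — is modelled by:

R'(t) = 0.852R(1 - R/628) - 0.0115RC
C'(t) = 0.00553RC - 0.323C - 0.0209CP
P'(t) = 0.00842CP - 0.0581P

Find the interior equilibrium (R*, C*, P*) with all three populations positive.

From dP/dt = 0: 0.00842C* = 0.0581, so C* = 6.9.
From dR/dt = 0: 0.852(1 - R*/628) = 0.0115·6.9, giving R* = 628·(1 - 0.0931) = 570.
From dC/dt = 0: 0.00553·570 - 0.323 = 0.0209P*, so P* = 2.83/0.0209 = 135.

R* ≈ 570, C* ≈ 6.9, P* ≈ 135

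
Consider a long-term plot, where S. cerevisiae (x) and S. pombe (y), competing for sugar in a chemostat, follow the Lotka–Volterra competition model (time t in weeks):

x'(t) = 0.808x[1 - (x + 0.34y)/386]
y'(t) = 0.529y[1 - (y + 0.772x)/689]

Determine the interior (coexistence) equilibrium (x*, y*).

x* ≈ 206, y* ≈ 530

Setting both brackets to zero gives the nullclines x + 0.34y = 386 and 0.772x + y = 689.
Substituting y = 689 - 0.772x into the first: x(1 - 0.34·0.772) = 386 - 0.34·689.
So x* = 152/0.738 = 206, and then y* = 689 - 0.772·206 = 530.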